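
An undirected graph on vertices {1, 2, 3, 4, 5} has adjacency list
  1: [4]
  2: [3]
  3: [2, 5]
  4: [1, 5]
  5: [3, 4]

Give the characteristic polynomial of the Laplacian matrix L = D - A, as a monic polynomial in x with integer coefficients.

With the vertex order [1, 2, 3, 4, 5], the degrees are [1, 1, 2, 2, 2], giving D = diag(1, 1, 2, 2, 2) and L = D - A. Computing det(xI - L) by cofactor expansion (or equivalently via sum-over-permutations) gives x^5 - 8x^4 + 21x^3 - 20x^2 + 5x. The coefficient of x^4 equals -trace(L) = -8, matching the sum of degrees. The eigenvalues sum to 8, which equals trace(L) = 2|E|. The largest eigenvalue, 3.6180, is at most the vertex count 5.

x^5 - 8x^4 + 21x^3 - 20x^2 + 5x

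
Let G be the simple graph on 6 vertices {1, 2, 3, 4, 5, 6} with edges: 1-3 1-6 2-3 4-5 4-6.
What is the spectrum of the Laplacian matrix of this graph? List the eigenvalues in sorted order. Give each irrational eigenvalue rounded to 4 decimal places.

Reading degrees in the order [1, 2, 3, 4, 5, 6] gives [2, 1, 2, 2, 1, 2]; set D = diag(2, 1, 2, 2, 1, 2) and form L = D - A. L is symmetric positive semidefinite, so every eigenvalue is real and nonnegative. The single zero eigenvalue shows the graph is connected. The eigenvalues sum to 10, which equals trace(L) = 2|E|. The largest eigenvalue, 3.7321, is at most the vertex count 6.

[0, 0.2679, 1, 2, 3, 3.7321]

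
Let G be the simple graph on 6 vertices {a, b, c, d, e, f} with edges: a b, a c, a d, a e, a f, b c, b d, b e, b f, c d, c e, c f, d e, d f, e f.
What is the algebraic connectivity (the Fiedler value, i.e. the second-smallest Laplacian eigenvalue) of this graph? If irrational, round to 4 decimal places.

6

With the vertex order [a, b, c, d, e, f], the degrees are [5, 5, 5, 5, 5, 5], giving D = diag(5, 5, 5, 5, 5, 5) and L = D - A. Computing the eigenvalues of L and sorting gives [0, 6, 6, 6, 6, 6]. The Fiedler value lambda_2 = 6 is strictly positive, so the graph is connected. By the matrix-tree theorem the graph has (1/6) * product of the nonzero eigenvalues = 1296 spanning trees. There is one zero in the spectrum, matching the 1 component.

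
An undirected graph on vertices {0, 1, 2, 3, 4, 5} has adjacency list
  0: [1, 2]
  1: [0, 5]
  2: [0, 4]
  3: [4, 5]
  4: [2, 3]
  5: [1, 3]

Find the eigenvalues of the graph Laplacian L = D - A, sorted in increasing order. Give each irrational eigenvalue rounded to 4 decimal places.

Each diagonal entry of L is the vertex degree and each off-diagonal entry is -1 where an edge is present, 0 otherwise; in the order [0, 1, 2, 3, 4, 5] the diagonal is [2, 2, 2, 2, 2, 2]. Diagonalising L (or applying a numerical eigensolver to the 6x6 matrix) gives the spectrum above.

[0, 1, 1, 3, 3, 4]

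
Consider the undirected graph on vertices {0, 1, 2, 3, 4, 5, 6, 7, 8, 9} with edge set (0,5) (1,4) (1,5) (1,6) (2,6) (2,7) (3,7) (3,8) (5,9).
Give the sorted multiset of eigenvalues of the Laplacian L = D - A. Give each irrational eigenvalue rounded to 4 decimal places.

[0, 0.1236, 0.4790, 0.7723, 1, 1.5904, 2.5350, 3.1669, 3.6885, 4.6442]

With the vertex order [0, 1, 2, 3, 4, 5, 6, 7, 8, 9], the degrees are [1, 3, 2, 2, 1, 3, 2, 2, 1, 1], giving D = diag(1, 3, 2, 2, 1, 3, 2, 2, 1, 1) and L = D - A. Since every row of L sums to 0, the all-ones vector is in the kernel and 0 is an eigenvalue. The single zero eigenvalue shows the graph is connected. There is one zero in the spectrum, matching the 1 component. By the matrix-tree theorem the graph has (1/10) * product of the nonzero eigenvalues = 1 spanning tree.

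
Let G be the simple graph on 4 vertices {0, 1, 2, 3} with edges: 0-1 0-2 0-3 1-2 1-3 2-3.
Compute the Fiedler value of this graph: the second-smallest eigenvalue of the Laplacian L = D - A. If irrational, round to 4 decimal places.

4

Each diagonal entry of L is the vertex degree and each off-diagonal entry is -1 where an edge is present, 0 otherwise; in the order [0, 1, 2, 3] the diagonal is [3, 3, 3, 3]. The smallest Laplacian eigenvalue is always 0. The next one, lambda_2 = 4, measures how hard the graph is to disconnect: larger values mean better connectivity. The largest eigenvalue, 4, is at most the vertex count 4. By the matrix-tree theorem the graph has (1/4) * product of the nonzero eigenvalues = 16 spanning trees.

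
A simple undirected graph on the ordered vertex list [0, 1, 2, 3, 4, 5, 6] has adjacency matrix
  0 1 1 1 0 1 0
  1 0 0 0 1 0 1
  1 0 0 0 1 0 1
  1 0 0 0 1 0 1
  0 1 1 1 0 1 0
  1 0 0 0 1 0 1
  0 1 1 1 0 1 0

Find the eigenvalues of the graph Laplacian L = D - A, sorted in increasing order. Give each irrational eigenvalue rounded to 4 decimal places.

[0, 3, 3, 3, 4, 4, 7]

Each diagonal entry of L is the vertex degree and each off-diagonal entry is -1 where an edge is present, 0 otherwise; in the order [0, 1, 2, 3, 4, 5, 6] the diagonal is [4, 3, 3, 3, 4, 3, 4]. Diagonalising L (or applying a numerical eigensolver to the 7x7 matrix) gives the spectrum above. The single zero eigenvalue shows the graph is connected. There is one zero in the spectrum, matching the 1 component.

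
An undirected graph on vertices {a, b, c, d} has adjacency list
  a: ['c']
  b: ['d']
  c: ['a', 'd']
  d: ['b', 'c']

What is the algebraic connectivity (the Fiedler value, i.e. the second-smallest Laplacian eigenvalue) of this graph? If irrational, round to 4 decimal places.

Reading degrees in the order [a, b, c, d] gives [1, 1, 2, 2]; set D = diag(1, 1, 2, 2) and form L = D - A. The sorted Laplacian eigenvalues are [0, 0.5858, 2, 3.4142]; the algebraic connectivity is the second entry, 0.5858. The largest eigenvalue, 3.4142, is at most the vertex count 4.

0.5858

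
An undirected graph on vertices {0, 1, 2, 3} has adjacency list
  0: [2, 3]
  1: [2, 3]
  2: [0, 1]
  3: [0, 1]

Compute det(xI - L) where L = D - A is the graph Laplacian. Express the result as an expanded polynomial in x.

x^4 - 8x^3 + 20x^2 - 16x

With the vertex order [0, 1, 2, 3], the degrees are [2, 2, 2, 2], giving D = diag(2, 2, 2, 2) and L = D - A. L has integer entries, so p(x) = det(xI - L) has integer coefficients. Expanding the determinant yields x^4 - 8x^3 + 20x^2 - 16x. The coefficient of x^3 equals -trace(L) = -8, matching the sum of degrees. The eigenvalues sum to 8, which equals trace(L) = 2|E|.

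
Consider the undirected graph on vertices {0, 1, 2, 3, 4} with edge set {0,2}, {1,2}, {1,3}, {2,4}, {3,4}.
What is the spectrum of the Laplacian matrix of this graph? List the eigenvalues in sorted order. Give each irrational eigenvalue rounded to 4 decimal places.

[0, 0.8299, 2, 2.6889, 4.4812]

With the vertex order [0, 1, 2, 3, 4], the degrees are [1, 2, 3, 2, 2], giving D = diag(1, 2, 3, 2, 2) and L = D - A. Since every row of L sums to 0, the all-ones vector is in the kernel and 0 is an eigenvalue. The single zero eigenvalue shows the graph is connected. The eigenvalues sum to 10, which equals trace(L) = 2|E|.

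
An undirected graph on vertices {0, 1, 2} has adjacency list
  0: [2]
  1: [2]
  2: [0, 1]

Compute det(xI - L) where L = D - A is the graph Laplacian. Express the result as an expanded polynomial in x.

x^3 - 4x^2 + 3x

With the vertex order [0, 1, 2], the degrees are [1, 1, 2], giving D = diag(1, 1, 2) and L = D - A. Computing det(xI - L) by cofactor expansion (or equivalently via sum-over-permutations) gives x^3 - 4x^2 + 3x. Since p(0) = det(-L) = 0, x divides p(x).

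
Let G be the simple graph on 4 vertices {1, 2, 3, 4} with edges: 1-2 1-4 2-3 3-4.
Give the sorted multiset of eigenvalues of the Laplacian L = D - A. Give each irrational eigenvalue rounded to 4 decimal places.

Reading degrees in the order [1, 2, 3, 4] gives [2, 2, 2, 2]; set D = diag(2, 2, 2, 2) and form L = D - A. L is symmetric positive semidefinite, so every eigenvalue is real and nonnegative. The eigenvalues sum to 8, which equals trace(L) = 2|E|.

[0, 2, 2, 4]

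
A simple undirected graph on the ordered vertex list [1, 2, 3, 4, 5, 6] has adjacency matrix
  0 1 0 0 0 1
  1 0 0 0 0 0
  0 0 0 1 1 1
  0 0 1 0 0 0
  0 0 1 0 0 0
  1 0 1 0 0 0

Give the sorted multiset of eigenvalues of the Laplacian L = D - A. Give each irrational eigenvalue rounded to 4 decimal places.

With the vertex order [1, 2, 3, 4, 5, 6], the degrees are [2, 1, 3, 1, 1, 2], giving D = diag(2, 1, 3, 1, 1, 2) and L = D - A. Diagonalising L (or applying a numerical eigensolver to the 6x6 matrix) gives the spectrum above. The single zero eigenvalue shows the graph is connected. The largest eigenvalue, 4.2143, is at most the vertex count 6. By the matrix-tree theorem the graph has (1/6) * product of the nonzero eigenvalues = 1 spanning tree.

[0, 0.3249, 1, 1.4608, 3, 4.2143]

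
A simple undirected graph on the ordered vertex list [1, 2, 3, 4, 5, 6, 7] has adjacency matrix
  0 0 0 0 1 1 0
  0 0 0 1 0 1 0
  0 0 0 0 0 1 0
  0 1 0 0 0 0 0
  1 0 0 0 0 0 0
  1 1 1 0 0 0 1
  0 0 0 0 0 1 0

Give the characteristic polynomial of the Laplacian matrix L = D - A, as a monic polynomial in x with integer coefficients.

Each diagonal entry of L is the vertex degree and each off-diagonal entry is -1 where an edge is present, 0 otherwise; in the order [1, 2, 3, 4, 5, 6, 7] the diagonal is [2, 2, 1, 1, 1, 4, 1]. L has integer entries, so p(x) = det(xI - L) has integer coefficients. Expanding the determinant yields x^7 - 12x^6 + 52x^5 - 104x^4 + 100x^3 - 44x^2 + 7x. The constant term is 0 because L is singular (the all-ones vector lies in its kernel).

x^7 - 12x^6 + 52x^5 - 104x^4 + 100x^3 - 44x^2 + 7x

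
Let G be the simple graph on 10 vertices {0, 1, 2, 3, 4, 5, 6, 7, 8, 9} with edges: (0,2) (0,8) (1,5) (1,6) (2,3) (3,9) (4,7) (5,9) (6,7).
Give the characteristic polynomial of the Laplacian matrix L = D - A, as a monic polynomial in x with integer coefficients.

x^10 - 18x^9 + 136x^8 - 560x^7 + 1365x^6 - 2002x^5 + 1716x^4 - 792x^3 + 165x^2 - 10x

With the vertex order [0, 1, 2, 3, 4, 5, 6, 7, 8, 9], the degrees are [2, 2, 2, 2, 1, 2, 2, 2, 1, 2], giving D = diag(2, 2, 2, 2, 1, 2, 2, 2, 1, 2) and L = D - A. L has integer entries, so p(x) = det(xI - L) has integer coefficients. Expanding the determinant yields x^10 - 18x^9 + 136x^8 - 560x^7 + 1365x^6 - 2002x^5 + 1716x^4 - 792x^3 + 165x^2 - 10x. The coefficient of x^9 equals -trace(L) = -18, matching the sum of degrees. The largest eigenvalue, 3.9021, is at most the vertex count 10. By the matrix-tree theorem the graph has (1/10) * product of the nonzero eigenvalues = 1 spanning tree.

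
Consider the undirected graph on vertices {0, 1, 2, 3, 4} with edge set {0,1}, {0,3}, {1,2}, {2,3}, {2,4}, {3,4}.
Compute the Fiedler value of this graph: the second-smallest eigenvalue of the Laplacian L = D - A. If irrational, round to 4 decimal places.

Each diagonal entry of L is the vertex degree and each off-diagonal entry is -1 where an edge is present, 0 otherwise; in the order [0, 1, 2, 3, 4] the diagonal is [2, 2, 3, 3, 2]. The smallest Laplacian eigenvalue is always 0. The next one, lambda_2 = 1.3820, measures how hard the graph is to disconnect: larger values mean better connectivity.

1.3820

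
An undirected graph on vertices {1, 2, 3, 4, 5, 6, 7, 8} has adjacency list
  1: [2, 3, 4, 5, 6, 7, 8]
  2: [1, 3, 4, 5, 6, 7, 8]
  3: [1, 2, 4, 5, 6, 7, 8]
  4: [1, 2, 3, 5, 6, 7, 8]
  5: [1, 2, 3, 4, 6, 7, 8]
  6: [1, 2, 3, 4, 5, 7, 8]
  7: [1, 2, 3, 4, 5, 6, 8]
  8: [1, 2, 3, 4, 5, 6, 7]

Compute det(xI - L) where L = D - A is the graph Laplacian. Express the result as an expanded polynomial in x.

Each diagonal entry of L is the vertex degree and each off-diagonal entry is -1 where an edge is present, 0 otherwise; in the order [1, 2, 3, 4, 5, 6, 7, 8] the diagonal is [7, 7, 7, 7, 7, 7, 7, 7]. L has integer entries, so p(x) = det(xI - L) has integer coefficients. Expanding the determinant yields x^8 - 56x^7 + 1344x^6 - 17920x^5 + 143360x^4 - 688128x^3 + 1835008x^2 - 2097152x. The constant term is 0 because L is singular (the all-ones vector lies in its kernel).

x^8 - 56x^7 + 1344x^6 - 17920x^5 + 143360x^4 - 688128x^3 + 1835008x^2 - 2097152x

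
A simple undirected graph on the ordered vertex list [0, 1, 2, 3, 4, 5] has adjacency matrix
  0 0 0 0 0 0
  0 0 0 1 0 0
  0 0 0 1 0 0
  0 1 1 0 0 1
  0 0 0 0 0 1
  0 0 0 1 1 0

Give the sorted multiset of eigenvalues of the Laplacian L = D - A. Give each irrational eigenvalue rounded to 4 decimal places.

With the vertex order [0, 1, 2, 3, 4, 5], the degrees are [0, 1, 1, 3, 1, 2], giving D = diag(0, 1, 1, 3, 1, 2) and L = D - A. Diagonalising L (or applying a numerical eigensolver to the 6x6 matrix) gives the spectrum above. The 2 zero eigenvalues correspond to the 2 connected components. There are 2 zeros in the spectrum, matching the 2 components.

[0, 0, 0.5188, 1, 2.3111, 4.1701]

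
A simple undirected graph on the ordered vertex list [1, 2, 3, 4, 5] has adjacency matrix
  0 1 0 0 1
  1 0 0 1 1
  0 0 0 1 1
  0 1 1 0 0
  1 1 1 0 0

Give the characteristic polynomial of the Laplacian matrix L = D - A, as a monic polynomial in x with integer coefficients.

x^5 - 12x^4 + 51x^3 - 90x^2 + 55x

With the vertex order [1, 2, 3, 4, 5], the degrees are [2, 3, 2, 2, 3], giving D = diag(2, 3, 2, 2, 3) and L = D - A. L has integer entries, so p(x) = det(xI - L) has integer coefficients. Expanding the determinant yields x^5 - 12x^4 + 51x^3 - 90x^2 + 55x. The coefficient of x^4 equals -trace(L) = -12, matching the sum of degrees. There is one zero in the spectrum, matching the 1 component. The largest eigenvalue, 4.6180, is at most the vertex count 5.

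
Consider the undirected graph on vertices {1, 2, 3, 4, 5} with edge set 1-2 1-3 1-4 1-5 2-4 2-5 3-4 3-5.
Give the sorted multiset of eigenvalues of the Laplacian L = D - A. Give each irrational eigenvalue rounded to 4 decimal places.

[0, 3, 3, 5, 5]

Reading degrees in the order [1, 2, 3, 4, 5] gives [4, 3, 3, 3, 3]; set D = diag(4, 3, 3, 3, 3) and form L = D - A. The multiplicity of 0 as a Laplacian eigenvalue equals the number of connected components. By the matrix-tree theorem the graph has (1/5) * product of the nonzero eigenvalues = 45 spanning trees. The eigenvalues sum to 16, which equals trace(L) = 2|E|.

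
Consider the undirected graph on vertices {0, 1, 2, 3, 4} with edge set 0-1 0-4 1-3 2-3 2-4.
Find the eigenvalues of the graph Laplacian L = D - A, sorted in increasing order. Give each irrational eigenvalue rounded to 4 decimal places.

[0, 1.3820, 1.3820, 3.6180, 3.6180]

Each diagonal entry of L is the vertex degree and each off-diagonal entry is -1 where an edge is present, 0 otherwise; in the order [0, 1, 2, 3, 4] the diagonal is [2, 2, 2, 2, 2]. L is symmetric positive semidefinite, so every eigenvalue is real and nonnegative. By the matrix-tree theorem the graph has (1/5) * product of the nonzero eigenvalues = 5 spanning trees.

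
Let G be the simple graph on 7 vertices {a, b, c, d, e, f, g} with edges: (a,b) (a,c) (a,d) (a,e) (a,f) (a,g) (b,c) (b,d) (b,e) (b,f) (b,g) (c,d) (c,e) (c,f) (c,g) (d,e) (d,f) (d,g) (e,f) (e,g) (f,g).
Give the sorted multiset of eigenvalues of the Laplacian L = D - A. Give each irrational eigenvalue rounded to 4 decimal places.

With the vertex order [a, b, c, d, e, f, g], the degrees are [6, 6, 6, 6, 6, 6, 6], giving D = diag(6, 6, 6, 6, 6, 6, 6) and L = D - A. Diagonalising L (or applying a numerical eigensolver to the 7x7 matrix) gives the spectrum above. The single zero eigenvalue shows the graph is connected.

[0, 7, 7, 7, 7, 7, 7]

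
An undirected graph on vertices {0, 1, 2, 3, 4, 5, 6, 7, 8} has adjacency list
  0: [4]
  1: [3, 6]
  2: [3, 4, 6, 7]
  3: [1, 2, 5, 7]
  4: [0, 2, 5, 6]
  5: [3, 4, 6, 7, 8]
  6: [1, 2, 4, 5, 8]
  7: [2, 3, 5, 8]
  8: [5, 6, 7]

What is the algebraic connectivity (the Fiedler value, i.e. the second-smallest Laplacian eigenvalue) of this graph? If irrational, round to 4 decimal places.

With the vertex order [0, 1, 2, 3, 4, 5, 6, 7, 8], the degrees are [1, 2, 4, 4, 4, 5, 5, 4, 3], giving D = diag(1, 2, 4, 4, 4, 5, 5, 4, 3) and L = D - A. The smallest Laplacian eigenvalue is always 0. The next one, lambda_2 = 0.7920, measures how hard the graph is to disconnect: larger values mean better connectivity. There is one zero in the spectrum, matching the 1 component.

0.7920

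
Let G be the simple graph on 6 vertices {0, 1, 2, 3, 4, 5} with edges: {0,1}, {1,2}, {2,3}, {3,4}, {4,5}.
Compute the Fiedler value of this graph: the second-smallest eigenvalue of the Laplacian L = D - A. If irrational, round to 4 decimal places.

0.2679

Reading degrees in the order [0, 1, 2, 3, 4, 5] gives [1, 2, 2, 2, 2, 1]; set D = diag(1, 2, 2, 2, 2, 1) and form L = D - A. The sorted Laplacian eigenvalues are [0, 0.2679, 1, 2, 3, 3.7321]; the algebraic connectivity is the second entry, 0.2679.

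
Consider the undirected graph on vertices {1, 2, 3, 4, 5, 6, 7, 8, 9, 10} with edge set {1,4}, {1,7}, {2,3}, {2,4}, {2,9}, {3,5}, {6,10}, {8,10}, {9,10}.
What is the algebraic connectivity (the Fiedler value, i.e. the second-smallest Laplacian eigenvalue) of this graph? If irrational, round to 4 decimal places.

Each diagonal entry of L is the vertex degree and each off-diagonal entry is -1 where an edge is present, 0 otherwise; in the order [1, 2, 3, 4, 5, 6, 7, 8, 9, 10] the diagonal is [2, 3, 2, 2, 1, 1, 1, 1, 2, 3]. Computing the eigenvalues of L and sorting gives [0, 0.1640, 0.2885, 1, 1, 1.6385, 2.3252, 3.0979, 3.9293, 4.5566]. The Fiedler value lambda_2 = 0.1640 is strictly positive, so the graph is connected. There is one zero in the spectrum, matching the 1 component. The eigenvalues sum to 18, which equals trace(L) = 2|E|.

0.1640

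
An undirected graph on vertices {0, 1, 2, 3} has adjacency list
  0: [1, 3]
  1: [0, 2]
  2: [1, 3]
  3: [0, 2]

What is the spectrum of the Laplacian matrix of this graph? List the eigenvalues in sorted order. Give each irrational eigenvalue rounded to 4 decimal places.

[0, 2, 2, 4]

Each diagonal entry of L is the vertex degree and each off-diagonal entry is -1 where an edge is present, 0 otherwise; in the order [0, 1, 2, 3] the diagonal is [2, 2, 2, 2]. Since every row of L sums to 0, the all-ones vector is in the kernel and 0 is an eigenvalue. The single zero eigenvalue shows the graph is connected. The largest eigenvalue, 4, is at most the vertex count 4.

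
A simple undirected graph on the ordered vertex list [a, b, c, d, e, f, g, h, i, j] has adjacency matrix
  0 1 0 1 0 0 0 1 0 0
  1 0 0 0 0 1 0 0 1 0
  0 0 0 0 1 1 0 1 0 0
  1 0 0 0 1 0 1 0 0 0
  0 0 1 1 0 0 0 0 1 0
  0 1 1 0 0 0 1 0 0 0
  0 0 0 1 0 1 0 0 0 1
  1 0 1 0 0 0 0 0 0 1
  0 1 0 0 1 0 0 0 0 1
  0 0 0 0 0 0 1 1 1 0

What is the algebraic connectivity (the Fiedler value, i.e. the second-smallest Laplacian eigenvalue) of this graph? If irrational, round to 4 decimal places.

With the vertex order [a, b, c, d, e, f, g, h, i, j], the degrees are [3, 3, 3, 3, 3, 3, 3, 3, 3, 3], giving D = diag(3, 3, 3, 3, 3, 3, 3, 3, 3, 3) and L = D - A. Computing the eigenvalues of L and sorting gives [0, 2, 2, 2, 2, 2, 5, 5, 5, 5]. The Fiedler value lambda_2 = 2 is strictly positive, so the graph is connected. The largest eigenvalue, 5, is at most the vertex count 10. The eigenvalues sum to 30, which equals trace(L) = 2|E|.

2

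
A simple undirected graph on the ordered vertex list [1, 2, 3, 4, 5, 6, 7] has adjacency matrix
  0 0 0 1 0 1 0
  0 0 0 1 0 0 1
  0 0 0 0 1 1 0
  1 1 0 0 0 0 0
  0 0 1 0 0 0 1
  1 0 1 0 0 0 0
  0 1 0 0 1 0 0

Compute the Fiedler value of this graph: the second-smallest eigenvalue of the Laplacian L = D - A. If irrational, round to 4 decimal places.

0.7530

Each diagonal entry of L is the vertex degree and each off-diagonal entry is -1 where an edge is present, 0 otherwise; in the order [1, 2, 3, 4, 5, 6, 7] the diagonal is [2, 2, 2, 2, 2, 2, 2]. The smallest Laplacian eigenvalue is always 0. The next one, lambda_2 = 0.7530, measures how hard the graph is to disconnect: larger values mean better connectivity.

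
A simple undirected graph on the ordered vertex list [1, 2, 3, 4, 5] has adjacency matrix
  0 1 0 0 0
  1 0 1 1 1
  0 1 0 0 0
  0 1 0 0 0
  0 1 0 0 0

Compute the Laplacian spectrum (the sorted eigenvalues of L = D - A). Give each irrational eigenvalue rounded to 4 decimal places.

Reading degrees in the order [1, 2, 3, 4, 5] gives [1, 4, 1, 1, 1]; set D = diag(1, 4, 1, 1, 1) and form L = D - A. Diagonalising L (or applying a numerical eigensolver to the 5x5 matrix) gives the spectrum above. The eigenvalues sum to 8, which equals trace(L) = 2|E|.

[0, 1, 1, 1, 5]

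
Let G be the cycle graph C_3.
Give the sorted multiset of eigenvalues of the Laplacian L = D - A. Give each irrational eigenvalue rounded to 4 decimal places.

[0, 3, 3]

The graph has 3 vertices and degree multiset [2, 2, 2]; D is the diagonal matrix of degrees and L = D - A. L is symmetric positive semidefinite, so every eigenvalue is real and nonnegative.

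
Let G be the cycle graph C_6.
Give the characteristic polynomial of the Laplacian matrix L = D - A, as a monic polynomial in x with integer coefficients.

The graph has 6 vertices and degree multiset [2, 2, 2, 2, 2, 2]; D is the diagonal matrix of degrees and L = D - A. Computing det(xI - L) by cofactor expansion (or equivalently via sum-over-permutations) gives x^6 - 12x^5 + 54x^4 - 112x^3 + 105x^2 - 36x. The coefficient of x^5 equals -trace(L) = -12, matching the sum of degrees.

x^6 - 12x^5 + 54x^4 - 112x^3 + 105x^2 - 36x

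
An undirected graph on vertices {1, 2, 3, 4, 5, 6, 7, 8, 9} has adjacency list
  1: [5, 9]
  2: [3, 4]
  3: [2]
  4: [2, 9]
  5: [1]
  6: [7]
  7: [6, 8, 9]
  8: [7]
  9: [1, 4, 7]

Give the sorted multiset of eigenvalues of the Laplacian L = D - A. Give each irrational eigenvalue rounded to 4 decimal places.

With the vertex order [1, 2, 3, 4, 5, 6, 7, 8, 9], the degrees are [2, 2, 1, 2, 1, 1, 3, 1, 3], giving D = diag(2, 2, 1, 2, 1, 1, 3, 1, 3) and L = D - A. The multiplicity of 0 as a Laplacian eigenvalue equals the number of connected components. The single zero eigenvalue shows the graph is connected. There is one zero in the spectrum, matching the 1 component.

[0, 0.2217, 0.3327, 1, 1.1923, 2.1071, 3, 3.4413, 4.7049]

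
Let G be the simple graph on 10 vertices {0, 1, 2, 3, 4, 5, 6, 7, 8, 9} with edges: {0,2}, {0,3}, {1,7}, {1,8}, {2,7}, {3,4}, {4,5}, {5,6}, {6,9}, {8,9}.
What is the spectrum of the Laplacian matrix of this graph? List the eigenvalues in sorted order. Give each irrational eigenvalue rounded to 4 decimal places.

[0, 0.3820, 0.3820, 1.3820, 1.3820, 2.6180, 2.6180, 3.6180, 3.6180, 4]

With the vertex order [0, 1, 2, 3, 4, 5, 6, 7, 8, 9], the degrees are [2, 2, 2, 2, 2, 2, 2, 2, 2, 2], giving D = diag(2, 2, 2, 2, 2, 2, 2, 2, 2, 2) and L = D - A. Diagonalising L (or applying a numerical eigensolver to the 10x10 matrix) gives the spectrum above. The single zero eigenvalue shows the graph is connected. There is one zero in the spectrum, matching the 1 component. The largest eigenvalue, 4, is at most the vertex count 10.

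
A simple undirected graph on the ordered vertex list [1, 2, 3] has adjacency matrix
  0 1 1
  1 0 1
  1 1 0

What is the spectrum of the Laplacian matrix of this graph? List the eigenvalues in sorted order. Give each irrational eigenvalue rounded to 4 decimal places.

Each diagonal entry of L is the vertex degree and each off-diagonal entry is -1 where an edge is present, 0 otherwise; in the order [1, 2, 3] the diagonal is [2, 2, 2]. Diagonalising L (or applying a numerical eigensolver to the 3x3 matrix) gives the spectrum above. By the matrix-tree theorem the graph has (1/3) * product of the nonzero eigenvalues = 3 spanning trees.

[0, 3, 3]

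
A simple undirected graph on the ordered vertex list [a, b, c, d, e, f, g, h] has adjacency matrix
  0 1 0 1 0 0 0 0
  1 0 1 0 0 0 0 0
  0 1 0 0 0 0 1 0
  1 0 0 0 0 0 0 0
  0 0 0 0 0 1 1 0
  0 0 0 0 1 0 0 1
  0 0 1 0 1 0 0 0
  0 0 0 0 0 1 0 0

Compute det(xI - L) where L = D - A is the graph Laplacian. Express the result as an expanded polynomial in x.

x^8 - 14x^7 + 78x^6 - 220x^5 + 330x^4 - 252x^3 + 84x^2 - 8x

Reading degrees in the order [a, b, c, d, e, f, g, h] gives [2, 2, 2, 1, 2, 2, 2, 1]; set D = diag(2, 2, 2, 1, 2, 2, 2, 1) and form L = D - A. Computing det(xI - L) by cofactor expansion (or equivalently via sum-over-permutations) gives x^8 - 14x^7 + 78x^6 - 220x^5 + 330x^4 - 252x^3 + 84x^2 - 8x. The coefficient of x^7 equals -trace(L) = -14, matching the sum of degrees.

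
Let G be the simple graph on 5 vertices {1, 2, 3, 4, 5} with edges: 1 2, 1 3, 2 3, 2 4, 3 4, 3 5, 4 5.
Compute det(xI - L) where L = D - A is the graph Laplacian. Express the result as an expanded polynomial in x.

x^5 - 14x^4 + 70x^3 - 146x^2 + 105x

Reading degrees in the order [1, 2, 3, 4, 5] gives [2, 3, 4, 3, 2]; set D = diag(2, 3, 4, 3, 2) and form L = D - A. Computing det(xI - L) by cofactor expansion (or equivalently via sum-over-permutations) gives x^5 - 14x^4 + 70x^3 - 146x^2 + 105x. Since p(0) = det(-L) = 0, x divides p(x). By the matrix-tree theorem the graph has (1/5) * product of the nonzero eigenvalues = 21 spanning trees.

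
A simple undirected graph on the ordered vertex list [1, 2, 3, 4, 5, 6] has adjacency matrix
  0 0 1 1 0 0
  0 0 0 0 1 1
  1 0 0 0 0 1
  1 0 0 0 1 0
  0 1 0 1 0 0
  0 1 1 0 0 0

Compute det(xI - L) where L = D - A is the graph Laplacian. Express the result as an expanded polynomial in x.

Reading degrees in the order [1, 2, 3, 4, 5, 6] gives [2, 2, 2, 2, 2, 2]; set D = diag(2, 2, 2, 2, 2, 2) and form L = D - A. L has integer entries, so p(x) = det(xI - L) has integer coefficients. Expanding the determinant yields x^6 - 12x^5 + 54x^4 - 112x^3 + 105x^2 - 36x. The constant term is 0 because L is singular (the all-ones vector lies in its kernel). By the matrix-tree theorem the graph has (1/6) * product of the nonzero eigenvalues = 6 spanning trees.

x^6 - 12x^5 + 54x^4 - 112x^3 + 105x^2 - 36x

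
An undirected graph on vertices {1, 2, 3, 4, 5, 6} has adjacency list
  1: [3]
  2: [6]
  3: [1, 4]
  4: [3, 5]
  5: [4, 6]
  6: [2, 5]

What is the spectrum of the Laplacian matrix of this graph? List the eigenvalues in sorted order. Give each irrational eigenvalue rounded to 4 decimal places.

[0, 0.2679, 1, 2, 3, 3.7321]

With the vertex order [1, 2, 3, 4, 5, 6], the degrees are [1, 1, 2, 2, 2, 2], giving D = diag(1, 1, 2, 2, 2, 2) and L = D - A. The multiplicity of 0 as a Laplacian eigenvalue equals the number of connected components. The single zero eigenvalue shows the graph is connected. The largest eigenvalue, 3.7321, is at most the vertex count 6.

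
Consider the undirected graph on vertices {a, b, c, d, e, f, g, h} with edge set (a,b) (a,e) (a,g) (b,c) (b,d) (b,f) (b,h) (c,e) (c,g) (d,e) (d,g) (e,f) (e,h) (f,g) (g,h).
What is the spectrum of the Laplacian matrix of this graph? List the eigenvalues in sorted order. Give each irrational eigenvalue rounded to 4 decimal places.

[0, 3, 3, 3, 3, 5, 5, 8]

Each diagonal entry of L is the vertex degree and each off-diagonal entry is -1 where an edge is present, 0 otherwise; in the order [a, b, c, d, e, f, g, h] the diagonal is [3, 5, 3, 3, 5, 3, 5, 3]. Diagonalising L (or applying a numerical eigensolver to the 8x8 matrix) gives the spectrum above. By the matrix-tree theorem the graph has (1/8) * product of the nonzero eigenvalues = 2025 spanning trees.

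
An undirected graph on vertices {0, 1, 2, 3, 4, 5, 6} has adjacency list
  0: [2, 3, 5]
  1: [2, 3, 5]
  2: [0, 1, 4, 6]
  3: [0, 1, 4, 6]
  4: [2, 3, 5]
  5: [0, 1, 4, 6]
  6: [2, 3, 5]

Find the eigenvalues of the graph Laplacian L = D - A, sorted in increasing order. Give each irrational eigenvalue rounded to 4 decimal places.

[0, 3, 3, 3, 4, 4, 7]

Each diagonal entry of L is the vertex degree and each off-diagonal entry is -1 where an edge is present, 0 otherwise; in the order [0, 1, 2, 3, 4, 5, 6] the diagonal is [3, 3, 4, 4, 3, 4, 3]. The multiplicity of 0 as a Laplacian eigenvalue equals the number of connected components.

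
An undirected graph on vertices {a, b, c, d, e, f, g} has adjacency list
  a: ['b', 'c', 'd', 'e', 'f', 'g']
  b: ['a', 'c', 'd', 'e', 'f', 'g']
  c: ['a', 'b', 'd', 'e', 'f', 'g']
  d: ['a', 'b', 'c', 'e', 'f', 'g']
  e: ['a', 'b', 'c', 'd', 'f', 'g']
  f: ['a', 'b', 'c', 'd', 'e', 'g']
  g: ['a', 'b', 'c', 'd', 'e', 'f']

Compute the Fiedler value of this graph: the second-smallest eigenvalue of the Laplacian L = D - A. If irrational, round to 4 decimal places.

7

Reading degrees in the order [a, b, c, d, e, f, g] gives [6, 6, 6, 6, 6, 6, 6]; set D = diag(6, 6, 6, 6, 6, 6, 6) and form L = D - A. The smallest Laplacian eigenvalue is always 0. The next one, lambda_2 = 7, measures how hard the graph is to disconnect: larger values mean better connectivity. The eigenvalues sum to 42, which equals trace(L) = 2|E|.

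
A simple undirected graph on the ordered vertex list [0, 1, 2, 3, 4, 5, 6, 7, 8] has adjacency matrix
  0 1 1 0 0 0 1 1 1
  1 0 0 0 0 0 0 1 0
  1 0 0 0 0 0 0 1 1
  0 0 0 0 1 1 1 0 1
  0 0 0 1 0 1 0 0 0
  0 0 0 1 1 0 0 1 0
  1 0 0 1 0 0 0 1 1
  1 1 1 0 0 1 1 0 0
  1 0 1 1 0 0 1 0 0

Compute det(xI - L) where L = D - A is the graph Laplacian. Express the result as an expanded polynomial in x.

x^9 - 32x^8 + 434x^7 - 3246x^6 + 14575x^5 - 39990x^4 + 64941x^3 - 56396x^2 + 19692x

With the vertex order [0, 1, 2, 3, 4, 5, 6, 7, 8], the degrees are [5, 2, 3, 4, 2, 3, 4, 5, 4], giving D = diag(5, 2, 3, 4, 2, 3, 4, 5, 4) and L = D - A. Computing det(xI - L) by cofactor expansion (or equivalently via sum-over-permutations) gives x^9 - 32x^8 + 434x^7 - 3246x^6 + 14575x^5 - 39990x^4 + 64941x^3 - 56396x^2 + 19692x. The constant term is 0 because L is singular (the all-ones vector lies in its kernel).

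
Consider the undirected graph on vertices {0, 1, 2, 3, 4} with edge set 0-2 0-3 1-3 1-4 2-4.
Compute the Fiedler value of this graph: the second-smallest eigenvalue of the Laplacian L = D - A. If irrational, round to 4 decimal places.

With the vertex order [0, 1, 2, 3, 4], the degrees are [2, 2, 2, 2, 2], giving D = diag(2, 2, 2, 2, 2) and L = D - A. The sorted Laplacian eigenvalues are [0, 1.3820, 1.3820, 3.6180, 3.6180]; the algebraic connectivity is the second entry, 1.3820. There is one zero in the spectrum, matching the 1 component.

1.3820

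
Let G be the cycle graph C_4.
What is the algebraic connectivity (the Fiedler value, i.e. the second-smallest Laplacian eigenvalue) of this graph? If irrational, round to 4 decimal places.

2

The graph has 4 vertices and degree multiset [2, 2, 2, 2]; D is the diagonal matrix of degrees and L = D - A. Computing the eigenvalues of L and sorting gives [0, 2, 2, 4]. The Fiedler value lambda_2 = 2 is strictly positive, so the graph is connected. There is one zero in the spectrum, matching the 1 component.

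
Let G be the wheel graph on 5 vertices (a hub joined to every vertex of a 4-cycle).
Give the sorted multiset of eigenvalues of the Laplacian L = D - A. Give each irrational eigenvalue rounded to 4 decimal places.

[0, 3, 3, 5, 5]

The graph has 5 vertices and degree multiset [4, 3, 3, 3, 3]; D is the diagonal matrix of degrees and L = D - A. Diagonalising L (or applying a numerical eigensolver to the 5x5 matrix) gives the spectrum above. The largest eigenvalue, 5, is at most the vertex count 5. The eigenvalues sum to 16, which equals trace(L) = 2|E|.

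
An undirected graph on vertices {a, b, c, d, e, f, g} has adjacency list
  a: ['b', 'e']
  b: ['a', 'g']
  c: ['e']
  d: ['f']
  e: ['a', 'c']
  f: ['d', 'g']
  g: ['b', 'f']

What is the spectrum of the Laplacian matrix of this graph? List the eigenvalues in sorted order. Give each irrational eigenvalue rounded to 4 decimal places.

Each diagonal entry of L is the vertex degree and each off-diagonal entry is -1 where an edge is present, 0 otherwise; in the order [a, b, c, d, e, f, g] the diagonal is [2, 2, 1, 1, 2, 2, 2]. The multiplicity of 0 as a Laplacian eigenvalue equals the number of connected components. The eigenvalues sum to 12, which equals trace(L) = 2|E|.

[0, 0.1981, 0.7530, 1.5550, 2.4450, 3.2470, 3.8019]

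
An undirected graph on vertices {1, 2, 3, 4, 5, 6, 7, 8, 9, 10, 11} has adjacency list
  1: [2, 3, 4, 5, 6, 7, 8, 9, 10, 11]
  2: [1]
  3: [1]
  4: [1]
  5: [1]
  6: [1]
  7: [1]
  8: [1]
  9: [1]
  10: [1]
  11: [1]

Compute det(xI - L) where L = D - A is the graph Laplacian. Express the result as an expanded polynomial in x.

x^11 - 20x^10 + 135x^9 - 480x^8 + 1050x^7 - 1512x^6 + 1470x^5 - 960x^4 + 405x^3 - 100x^2 + 11x

Each diagonal entry of L is the vertex degree and each off-diagonal entry is -1 where an edge is present, 0 otherwise; in the order [1, 2, 3, 4, 5, 6, 7, 8, 9, 10, 11] the diagonal is [10, 1, 1, 1, 1, 1, 1, 1, 1, 1, 1]. The eigenvalues of L are [0, 1, 1, 1, 1, 1, 1, 1, 1, 1, 11]; the characteristic polynomial is the product of (x - lambda_i), which multiplies out to x^11 - 20x^10 + 135x^9 - 480x^8 + 1050x^7 - 1512x^6 + 1470x^5 - 960x^4 + 405x^3 - 100x^2 + 11x. The constant term is 0 because L is singular (the all-ones vector lies in its kernel). The eigenvalues sum to 20, which equals trace(L) = 2|E|. By the matrix-tree theorem the graph has (1/11) * product of the nonzero eigenvalues = 1 spanning tree.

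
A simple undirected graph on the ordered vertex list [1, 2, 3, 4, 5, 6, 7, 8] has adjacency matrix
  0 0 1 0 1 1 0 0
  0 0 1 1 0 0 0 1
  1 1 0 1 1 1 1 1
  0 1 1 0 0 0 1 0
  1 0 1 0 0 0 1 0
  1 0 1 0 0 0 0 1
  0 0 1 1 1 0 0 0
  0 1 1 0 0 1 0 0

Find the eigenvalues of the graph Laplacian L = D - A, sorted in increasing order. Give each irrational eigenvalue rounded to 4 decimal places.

[0, 1.7530, 1.7530, 3.4450, 3.4450, 4.8019, 4.8019, 8]

With the vertex order [1, 2, 3, 4, 5, 6, 7, 8], the degrees are [3, 3, 7, 3, 3, 3, 3, 3], giving D = diag(3, 3, 7, 3, 3, 3, 3, 3) and L = D - A. The multiplicity of 0 as a Laplacian eigenvalue equals the number of connected components.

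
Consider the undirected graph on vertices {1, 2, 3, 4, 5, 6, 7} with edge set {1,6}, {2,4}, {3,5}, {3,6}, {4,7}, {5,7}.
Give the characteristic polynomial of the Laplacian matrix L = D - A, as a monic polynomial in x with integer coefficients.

With the vertex order [1, 2, 3, 4, 5, 6, 7], the degrees are [1, 1, 2, 2, 2, 2, 2], giving D = diag(1, 1, 2, 2, 2, 2, 2) and L = D - A. L has integer entries, so p(x) = det(xI - L) has integer coefficients. Expanding the determinant yields x^7 - 12x^6 + 55x^5 - 120x^4 + 126x^3 - 56x^2 + 7x. The constant term is 0 because L is singular (the all-ones vector lies in its kernel). The eigenvalues sum to 12, which equals trace(L) = 2|E|. By the matrix-tree theorem the graph has (1/7) * product of the nonzero eigenvalues = 1 spanning tree.

x^7 - 12x^6 + 55x^5 - 120x^4 + 126x^3 - 56x^2 + 7x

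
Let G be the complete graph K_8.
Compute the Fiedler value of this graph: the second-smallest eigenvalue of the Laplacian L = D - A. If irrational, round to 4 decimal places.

The graph has 8 vertices and degree multiset [7, 7, 7, 7, 7, 7, 7, 7]; D is the diagonal matrix of degrees and L = D - A. Computing the eigenvalues of L and sorting gives [0, 8, 8, 8, 8, 8, 8, 8]. The Fiedler value lambda_2 = 8 is strictly positive, so the graph is connected. There is one zero in the spectrum, matching the 1 component.

8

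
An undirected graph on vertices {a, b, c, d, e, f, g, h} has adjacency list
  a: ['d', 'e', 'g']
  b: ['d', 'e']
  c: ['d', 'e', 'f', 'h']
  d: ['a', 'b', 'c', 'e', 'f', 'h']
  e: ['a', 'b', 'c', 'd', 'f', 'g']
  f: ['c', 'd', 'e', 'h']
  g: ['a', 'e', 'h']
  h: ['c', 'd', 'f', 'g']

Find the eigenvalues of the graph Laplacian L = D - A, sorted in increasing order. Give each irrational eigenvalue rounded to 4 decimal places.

Reading degrees in the order [a, b, c, d, e, f, g, h] gives [3, 2, 4, 6, 6, 4, 3, 4]; set D = diag(3, 2, 4, 6, 6, 4, 3, 4) and form L = D - A. L is symmetric positive semidefinite, so every eigenvalue is real and nonnegative.

[0, 1.8720, 2.2533, 3.5558, 4.9656, 5, 6.9429, 7.4104]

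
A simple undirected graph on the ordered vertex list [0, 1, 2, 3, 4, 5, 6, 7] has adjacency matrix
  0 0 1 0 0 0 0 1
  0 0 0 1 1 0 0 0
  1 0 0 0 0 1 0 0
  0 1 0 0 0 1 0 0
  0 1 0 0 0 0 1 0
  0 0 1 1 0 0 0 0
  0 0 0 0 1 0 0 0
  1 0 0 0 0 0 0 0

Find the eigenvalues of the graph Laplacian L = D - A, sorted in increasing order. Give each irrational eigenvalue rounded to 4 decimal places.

[0, 0.1522, 0.5858, 1.2346, 2, 2.7654, 3.4142, 3.8478]

Reading degrees in the order [0, 1, 2, 3, 4, 5, 6, 7] gives [2, 2, 2, 2, 2, 2, 1, 1]; set D = diag(2, 2, 2, 2, 2, 2, 1, 1) and form L = D - A. Since every row of L sums to 0, the all-ones vector is in the kernel and 0 is an eigenvalue. There is one zero in the spectrum, matching the 1 component. The eigenvalues sum to 14, which equals trace(L) = 2|E|.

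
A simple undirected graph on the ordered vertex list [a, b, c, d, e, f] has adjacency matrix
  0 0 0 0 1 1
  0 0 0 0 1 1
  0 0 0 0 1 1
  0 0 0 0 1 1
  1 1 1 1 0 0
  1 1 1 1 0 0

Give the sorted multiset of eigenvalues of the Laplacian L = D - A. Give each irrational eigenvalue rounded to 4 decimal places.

Reading degrees in the order [a, b, c, d, e, f] gives [2, 2, 2, 2, 4, 4]; set D = diag(2, 2, 2, 2, 4, 4) and form L = D - A. Since every row of L sums to 0, the all-ones vector is in the kernel and 0 is an eigenvalue. The single zero eigenvalue shows the graph is connected. The eigenvalues sum to 16, which equals trace(L) = 2|E|.

[0, 2, 2, 2, 4, 6]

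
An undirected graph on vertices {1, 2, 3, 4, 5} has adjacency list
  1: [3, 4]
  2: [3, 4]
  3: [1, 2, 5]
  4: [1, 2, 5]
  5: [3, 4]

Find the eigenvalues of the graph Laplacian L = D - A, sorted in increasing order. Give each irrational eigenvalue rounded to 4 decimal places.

Reading degrees in the order [1, 2, 3, 4, 5] gives [2, 2, 3, 3, 2]; set D = diag(2, 2, 3, 3, 2) and form L = D - A. Diagonalising L (or applying a numerical eigensolver to the 5x5 matrix) gives the spectrum above.

[0, 2, 2, 3, 5]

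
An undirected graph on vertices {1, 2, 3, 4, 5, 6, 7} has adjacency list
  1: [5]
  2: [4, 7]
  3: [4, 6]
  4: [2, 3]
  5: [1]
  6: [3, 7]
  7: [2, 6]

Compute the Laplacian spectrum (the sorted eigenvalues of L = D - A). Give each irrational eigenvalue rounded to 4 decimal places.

[0, 0, 1.3820, 1.3820, 2, 3.6180, 3.6180]

Each diagonal entry of L is the vertex degree and each off-diagonal entry is -1 where an edge is present, 0 otherwise; in the order [1, 2, 3, 4, 5, 6, 7] the diagonal is [1, 2, 2, 2, 1, 2, 2]. The multiplicity of 0 as a Laplacian eigenvalue equals the number of connected components. The 2 zero eigenvalues correspond to the 2 connected components. There are 2 zeros in the spectrum, matching the 2 components.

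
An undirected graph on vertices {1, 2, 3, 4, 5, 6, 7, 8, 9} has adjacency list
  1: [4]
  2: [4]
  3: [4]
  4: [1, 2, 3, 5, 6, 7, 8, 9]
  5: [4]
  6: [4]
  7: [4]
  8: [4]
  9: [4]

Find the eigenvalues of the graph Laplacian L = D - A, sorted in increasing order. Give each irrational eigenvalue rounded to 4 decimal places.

[0, 1, 1, 1, 1, 1, 1, 1, 9]

With the vertex order [1, 2, 3, 4, 5, 6, 7, 8, 9], the degrees are [1, 1, 1, 8, 1, 1, 1, 1, 1], giving D = diag(1, 1, 1, 8, 1, 1, 1, 1, 1) and L = D - A. Diagonalising L (or applying a numerical eigensolver to the 9x9 matrix) gives the spectrum above. The eigenvalues sum to 16, which equals trace(L) = 2|E|. The largest eigenvalue, 9, is at most the vertex count 9.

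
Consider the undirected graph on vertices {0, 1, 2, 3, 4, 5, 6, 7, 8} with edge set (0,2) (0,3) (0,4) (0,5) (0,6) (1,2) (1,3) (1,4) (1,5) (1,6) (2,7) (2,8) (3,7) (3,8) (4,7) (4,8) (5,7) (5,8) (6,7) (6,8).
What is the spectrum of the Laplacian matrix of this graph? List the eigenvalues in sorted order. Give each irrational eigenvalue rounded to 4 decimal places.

Each diagonal entry of L is the vertex degree and each off-diagonal entry is -1 where an edge is present, 0 otherwise; in the order [0, 1, 2, 3, 4, 5, 6, 7, 8] the diagonal is [5, 5, 4, 4, 4, 4, 4, 5, 5]. The multiplicity of 0 as a Laplacian eigenvalue equals the number of connected components.

[0, 4, 4, 4, 4, 5, 5, 5, 9]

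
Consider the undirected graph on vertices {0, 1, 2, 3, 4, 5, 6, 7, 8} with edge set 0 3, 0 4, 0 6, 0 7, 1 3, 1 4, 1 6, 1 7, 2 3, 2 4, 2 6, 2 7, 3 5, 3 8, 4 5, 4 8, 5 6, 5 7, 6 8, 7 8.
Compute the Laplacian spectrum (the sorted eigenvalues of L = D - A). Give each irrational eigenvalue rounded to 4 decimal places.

Reading degrees in the order [0, 1, 2, 3, 4, 5, 6, 7, 8] gives [4, 4, 4, 5, 5, 4, 5, 5, 4]; set D = diag(4, 4, 4, 5, 5, 4, 5, 5, 4) and form L = D - A. The multiplicity of 0 as a Laplacian eigenvalue equals the number of connected components.

[0, 4, 4, 4, 4, 5, 5, 5, 9]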